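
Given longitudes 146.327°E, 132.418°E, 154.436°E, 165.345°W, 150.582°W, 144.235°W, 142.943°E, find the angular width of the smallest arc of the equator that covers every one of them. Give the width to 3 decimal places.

Sort the longitudes: -165.345°, -150.582°, -144.235°, +132.418°, +142.943°, +146.327°, +154.436°.
Eastward gaps between consecutive values (wrapping around): 14.763°, 6.347°, 276.653°, 10.525°, 3.384°, 8.109°, 40.219°.
Largest gap = 276.653° ⇒ minimal covering band is its complement: 360° − 276.653° = 83.347°.
Band runs from +132.418° eastward to -144.235°, crossing the antimeridian.

83.347°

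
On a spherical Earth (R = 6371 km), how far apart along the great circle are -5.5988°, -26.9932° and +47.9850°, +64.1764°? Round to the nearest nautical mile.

5700 nmi

Δλ = 64.1764 − -26.9932 = 91.1696°.
Δφ = 47.9850 − -5.5988 = 53.5838°.
a = sin²(Δφ/2) + cos φ₁ · cos φ₂ · sin²(Δλ/2) = 0.543041.
c = 2·atan2(√a, √(1−a)) = 1.65699 rad → d = 6371·c ≈ 10556.66 km ≈ 5700.14 nmi.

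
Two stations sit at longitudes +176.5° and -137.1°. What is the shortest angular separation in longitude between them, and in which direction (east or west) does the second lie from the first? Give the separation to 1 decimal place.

Raw difference: -137.1 − 176.5 = -313.6°.
Normalise into (−180°, 180°]: -313.6° + 360° = 46.4°.
Positive ⇒ the second point lies to the east; separation 46.4°.

46.4° east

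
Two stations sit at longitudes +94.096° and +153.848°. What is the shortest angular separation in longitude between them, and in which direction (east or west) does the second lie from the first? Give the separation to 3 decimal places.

Raw difference: 153.848 − 94.096 = 59.752°.
Normalise into (−180°, 180°]: 59.752° stays 59.752°.
Positive ⇒ the second point lies to the east; separation 59.752°.

59.752° east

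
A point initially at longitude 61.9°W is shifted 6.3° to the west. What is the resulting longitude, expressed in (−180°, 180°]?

68.2°W

Start at -61.9°; shift −6.3° → -68.2°.
-68.2° already lies in (−180°, 180°].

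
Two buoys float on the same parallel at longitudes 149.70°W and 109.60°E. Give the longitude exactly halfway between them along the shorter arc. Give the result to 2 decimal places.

159.95°E

Signed shortest Δλ from -149.70° to +109.60° is -100.70°.
Midpoint longitude = -149.70° + (-100.70°)/2 = -149.70° − 50.35° = -200.05°.
Normalise into (−180°, 180°]: +159.95°.
(The naïve average (-149.70 + +109.60)/2 = -20.05° is on the wrong side of the globe.)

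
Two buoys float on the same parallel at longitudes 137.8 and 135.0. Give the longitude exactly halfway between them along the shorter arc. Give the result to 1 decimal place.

+136.4°

Signed shortest Δλ from +137.8° to +135.0° is -2.8°.
Midpoint longitude = +137.8° + (-2.8°)/2 = +137.8° − 1.4° = +136.4°.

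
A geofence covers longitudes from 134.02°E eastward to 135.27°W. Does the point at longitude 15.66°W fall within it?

No

Band width going east from +134.02° to -135.27°: ((-135.27 − 134.02) mod 360) = 90.71°.
Offset of -15.66° east of the west edge: ((-15.66 − 134.02) mod 360) = 210.32°.
210.32° > 90.71° ⇒ outside.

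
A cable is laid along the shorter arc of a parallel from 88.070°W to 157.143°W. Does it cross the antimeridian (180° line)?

No

Signed shortest Δλ = ((-157.143 − -88.070 + 180) mod 360) − 180 = -69.073°.
Going west by 69.073° from -88.070° reaches -157.143° without touching 180°.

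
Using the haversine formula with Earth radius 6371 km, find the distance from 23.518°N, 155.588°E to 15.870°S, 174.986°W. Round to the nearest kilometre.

Δλ = -174.986 − 155.588 = -330.574°; wrapped into (−180°, 180°]: 29.426°.
Δφ = -15.870 − 23.518 = -39.388°.
a = sin²(Δφ/2) + cos φ₁ · cos φ₂ · sin²(Δλ/2) = 0.170459.
c = 2·atan2(√a, √(1−a)) = 0.85120 rad → d = 6371·c ≈ 5422.98 km.

5423 km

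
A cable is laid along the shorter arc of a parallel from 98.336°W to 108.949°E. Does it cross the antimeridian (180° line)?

Naïve |108.949 − -98.336| = 207.285° > 180°, so the shorter arc goes the other way round — across 180°.
Signed shortest Δλ = ((108.949 − -98.336 + 180) mod 360) − 180 = -152.715°.
Going west by 152.715° from -98.336° passes through 180° before reaching +108.949°.

Yes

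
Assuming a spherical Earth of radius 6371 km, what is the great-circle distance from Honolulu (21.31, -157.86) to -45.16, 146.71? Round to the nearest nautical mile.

Δλ = 146.71 − -157.86 = 304.57°; wrapped into (−180°, 180°]: -55.43°.
Δφ = -45.16 − 21.31 = -66.47°.
a = sin²(Δφ/2) + cos φ₁ · cos φ₂ · sin²(Δλ/2) = 0.442473.
c = 2·atan2(√a, √(1−a)) = 1.45549 rad → d = 6371·c ≈ 9272.90 km ≈ 5006.97 nmi.

5007 nmi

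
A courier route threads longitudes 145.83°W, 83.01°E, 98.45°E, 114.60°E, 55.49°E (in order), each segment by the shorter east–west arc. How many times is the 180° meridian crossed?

Leg 1: -145.83° → +83.01°, shortest Δλ = -131.16° (west) — crosses 180°.
Leg 2: +83.01° → +98.45°, shortest Δλ = 15.44° (east) — does not cross 180°.
Leg 3: +98.45° → +114.60°, shortest Δλ = 16.15° (east) — does not cross 180°.
Leg 4: +114.60° → +55.49°, shortest Δλ = -59.11° (west) — does not cross 180°.
Total crossings: 1.

1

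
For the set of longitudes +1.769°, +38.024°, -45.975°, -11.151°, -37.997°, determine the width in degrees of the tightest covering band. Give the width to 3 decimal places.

Sort the longitudes: -45.975°, -37.997°, -11.151°, +1.769°, +38.024°.
Eastward gaps between consecutive values (wrapping around): 7.978°, 26.846°, 12.920°, 36.255°, 276.001°.
Largest gap = 276.001° ⇒ minimal covering band is its complement: 360° − 276.001° = 83.999°.
Band runs from -45.975° eastward to +38.024°.

83.999°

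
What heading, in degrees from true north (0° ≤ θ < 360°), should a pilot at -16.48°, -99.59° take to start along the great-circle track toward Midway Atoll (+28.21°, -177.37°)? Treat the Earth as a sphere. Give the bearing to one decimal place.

Δλ = -177.37 − -99.59 = -77.78°.
θ = atan2( sin Δλ · cos φ₂ , cos φ₁ · sin φ₂ − sin φ₁ · cos φ₂ · cos Δλ )
  = atan2(-0.86125, 0.50620) = -59.555° → normalised to [0°, 360°): 300.445°.

300.4°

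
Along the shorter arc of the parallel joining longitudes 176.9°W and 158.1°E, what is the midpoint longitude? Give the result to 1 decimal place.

Signed shortest Δλ from -176.9° to +158.1° is -25.0°.
Midpoint longitude = -176.9° + (-25.0°)/2 = -176.9° − 12.5° = -189.4°.
Normalise into (−180°, 180°]: +170.6°.
(The naïve average (-176.9 + +158.1)/2 = -9.4° is on the wrong side of the globe.)

170.6°E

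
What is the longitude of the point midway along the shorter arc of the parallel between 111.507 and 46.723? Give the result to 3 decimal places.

+79.115°

Signed shortest Δλ from +111.507° to +46.723° is -64.784°.
Midpoint longitude = +111.507° + (-64.784°)/2 = +111.507° − 32.392° = +79.115°.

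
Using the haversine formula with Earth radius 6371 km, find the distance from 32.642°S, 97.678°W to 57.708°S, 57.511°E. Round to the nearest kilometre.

Δλ = 57.511 − -97.678 = 155.189°.
Δφ = -57.708 − -32.642 = -25.066°.
a = sin²(Δφ/2) + cos φ₁ · cos φ₂ · sin²(Δλ/2) = 0.476184.
c = 2·atan2(√a, √(1−a)) = 1.52315 rad → d = 6371·c ≈ 9703.97 km.

9704 km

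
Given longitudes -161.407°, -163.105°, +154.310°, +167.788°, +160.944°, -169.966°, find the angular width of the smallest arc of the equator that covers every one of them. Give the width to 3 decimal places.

Sort the longitudes: -169.966°, -163.105°, -161.407°, +154.310°, +160.944°, +167.788°.
Eastward gaps between consecutive values (wrapping around): 6.861°, 1.698°, 315.717°, 6.634°, 6.844°, 22.246°.
Largest gap = 315.717° ⇒ minimal covering band is its complement: 360° − 315.717° = 44.283°.
Band runs from +154.310° eastward to -161.407°, crossing the antimeridian.

44.283°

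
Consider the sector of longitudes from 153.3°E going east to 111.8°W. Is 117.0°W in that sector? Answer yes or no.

Band width going east from +153.3° to -111.8°: ((-111.8 − 153.3) mod 360) = 94.9°.
Offset of -117.0° east of the west edge: ((-117.0 − 153.3) mod 360) = 89.7°.
89.7° ≤ 94.9° ⇒ inside.

Yes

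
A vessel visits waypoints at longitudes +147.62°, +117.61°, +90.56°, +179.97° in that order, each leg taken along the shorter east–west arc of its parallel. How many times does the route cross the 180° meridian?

0

Leg 1: +147.62° → +117.61°, shortest Δλ = -30.01° (west) — does not cross 180°.
Leg 2: +117.61° → +90.56°, shortest Δλ = -27.05° (west) — does not cross 180°.
Leg 3: +90.56° → +179.97°, shortest Δλ = 89.41° (east) — does not cross 180°.
Total crossings: 0.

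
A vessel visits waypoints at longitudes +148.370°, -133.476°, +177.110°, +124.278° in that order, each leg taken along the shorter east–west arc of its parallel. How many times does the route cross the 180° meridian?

Leg 1: +148.370° → -133.476°, shortest Δλ = 78.154° (east) — crosses 180°.
Leg 2: -133.476° → +177.110°, shortest Δλ = -49.414° (west) — crosses 180°.
Leg 3: +177.110° → +124.278°, shortest Δλ = -52.832° (west) — does not cross 180°.
Total crossings: 2.

2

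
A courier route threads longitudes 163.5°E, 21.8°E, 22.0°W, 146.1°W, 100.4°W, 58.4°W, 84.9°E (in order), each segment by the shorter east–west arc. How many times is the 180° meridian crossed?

0

Leg 1: +163.5° → +21.8°, shortest Δλ = -141.7° (west) — does not cross 180°.
Leg 2: +21.8° → -22.0°, shortest Δλ = -43.8° (west) — does not cross 180°.
Leg 3: -22.0° → -146.1°, shortest Δλ = -124.1° (west) — does not cross 180°.
Leg 4: -146.1° → -100.4°, shortest Δλ = 45.7° (east) — does not cross 180°.
Leg 5: -100.4° → -58.4°, shortest Δλ = 42.0° (east) — does not cross 180°.
Leg 6: -58.4° → +84.9°, shortest Δλ = 143.3° (east) — does not cross 180°.
Total crossings: 0.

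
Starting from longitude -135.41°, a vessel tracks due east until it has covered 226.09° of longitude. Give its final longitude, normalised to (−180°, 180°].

+90.68°

Start at -135.41°; shift +226.09° → +90.68°.
+90.68° already lies in (−180°, 180°].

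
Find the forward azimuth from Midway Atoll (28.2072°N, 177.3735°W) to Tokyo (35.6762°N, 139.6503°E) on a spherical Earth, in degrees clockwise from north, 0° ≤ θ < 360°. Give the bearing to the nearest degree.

293°

Δλ = 139.6503 − -177.3735 = 317.0238°; wrapped into (−180°, 180°]: -42.9762°.
θ = atan2( sin Δλ · cos φ₂ , cos φ₁ · sin φ₂ − sin φ₁ · cos φ₂ · cos Δλ )
  = atan2(-0.55376, 0.23303) = -67.178° → normalised to [0°, 360°): 292.822°.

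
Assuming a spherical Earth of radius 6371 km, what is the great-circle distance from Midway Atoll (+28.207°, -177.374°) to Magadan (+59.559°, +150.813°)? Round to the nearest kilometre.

4237 km

Δλ = 150.813 − -177.374 = 328.187°; wrapped into (−180°, 180°]: -31.813°.
Δφ = 59.559 − 28.207 = 31.352°.
a = sin²(Δφ/2) + cos φ₁ · cos φ₂ · sin²(Δλ/2) = 0.106543.
c = 2·atan2(√a, √(1−a)) = 0.66501 rad → d = 6371·c ≈ 4236.75 km.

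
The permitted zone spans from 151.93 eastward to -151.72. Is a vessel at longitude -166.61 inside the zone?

Yes

Band width going east from +151.93° to -151.72°: ((-151.72 − 151.93) mod 360) = 56.35°.
Offset of -166.61° east of the west edge: ((-166.61 − 151.93) mod 360) = 41.46°.
41.46° ≤ 56.35° ⇒ inside.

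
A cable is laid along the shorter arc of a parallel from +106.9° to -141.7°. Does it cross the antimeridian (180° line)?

Naïve |-141.7 − 106.9| = 248.6° > 180°, so the shorter arc goes the other way round — across 180°.
Signed shortest Δλ = ((-141.7 − 106.9 + 180) mod 360) − 180 = 111.4°.
Going east by 111.4° from +106.9° passes through 180° before reaching -141.7°.

Yes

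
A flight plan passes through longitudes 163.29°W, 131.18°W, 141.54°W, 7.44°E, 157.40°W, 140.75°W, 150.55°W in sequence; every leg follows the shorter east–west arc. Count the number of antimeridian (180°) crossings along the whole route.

0

Leg 1: -163.29° → -131.18°, shortest Δλ = 32.11° (east) — does not cross 180°.
Leg 2: -131.18° → -141.54°, shortest Δλ = -10.36° (west) — does not cross 180°.
Leg 3: -141.54° → +7.44°, shortest Δλ = 148.98° (east) — does not cross 180°.
Leg 4: +7.44° → -157.40°, shortest Δλ = -164.84° (west) — does not cross 180°.
Leg 5: -157.40° → -140.75°, shortest Δλ = 16.65° (east) — does not cross 180°.
Leg 6: -140.75° → -150.55°, shortest Δλ = -9.8° (west) — does not cross 180°.
Total crossings: 0.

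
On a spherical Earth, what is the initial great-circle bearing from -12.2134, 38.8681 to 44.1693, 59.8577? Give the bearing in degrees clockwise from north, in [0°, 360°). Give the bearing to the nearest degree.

17°

Δλ = 59.8577 − 38.8681 = 20.9896°.
θ = atan2( sin Δλ · cos φ₂ , cos φ₁ · sin φ₂ − sin φ₁ · cos φ₂ · cos Δλ )
  = atan2(0.25693, 0.82269) = 17.344° → normalised to [0°, 360°): 17.344°.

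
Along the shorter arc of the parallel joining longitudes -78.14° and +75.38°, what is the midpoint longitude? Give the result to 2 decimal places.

-1.38°

Signed shortest Δλ from -78.14° to +75.38° is +153.52°.
Midpoint longitude = -78.14° + (+153.52°)/2 = -78.14° + 76.76° = -1.38°.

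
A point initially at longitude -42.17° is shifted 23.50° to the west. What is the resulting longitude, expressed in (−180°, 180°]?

Start at -42.17°; shift −23.50° → -65.67°.
-65.67° already lies in (−180°, 180°].

-65.67°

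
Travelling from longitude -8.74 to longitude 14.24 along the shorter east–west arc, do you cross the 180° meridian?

No

Signed shortest Δλ = ((14.24 − -8.74 + 180) mod 360) − 180 = 22.98°.
Going east by 22.98° from -8.74° reaches +14.24° without touching 180°.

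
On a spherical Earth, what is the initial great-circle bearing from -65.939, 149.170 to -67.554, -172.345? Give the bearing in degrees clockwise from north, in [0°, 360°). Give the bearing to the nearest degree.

Δλ = -172.345 − 149.170 = -321.515°; wrapped into (−180°, 180°]: 38.485°.
θ = atan2( sin Δλ · cos φ₂ , cos φ₁ · sin φ₂ − sin φ₁ · cos φ₂ · cos Δλ )
  = atan2(0.23761, -0.10392) = 113.622° → normalised to [0°, 360°): 113.622°.

114°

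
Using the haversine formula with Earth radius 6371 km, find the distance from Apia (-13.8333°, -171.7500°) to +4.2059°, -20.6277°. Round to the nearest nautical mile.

9002 nmi

Δλ = -20.6277 − -171.7500 = 151.1223°.
Δφ = 4.2059 − -13.8333 = 18.0392°.
a = sin²(Δφ/2) + cos φ₁ · cos φ₂ · sin²(Δλ/2) = 0.932750.
c = 2·atan2(√a, √(1−a)) = 2.61695 rad → d = 6371·c ≈ 16672.56 km ≈ 9002.46 nmi.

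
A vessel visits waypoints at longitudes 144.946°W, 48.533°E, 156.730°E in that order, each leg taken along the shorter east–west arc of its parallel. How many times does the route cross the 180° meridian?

1

Leg 1: -144.946° → +48.533°, shortest Δλ = -166.521° (west) — crosses 180°.
Leg 2: +48.533° → +156.730°, shortest Δλ = 108.197° (east) — does not cross 180°.
Total crossings: 1.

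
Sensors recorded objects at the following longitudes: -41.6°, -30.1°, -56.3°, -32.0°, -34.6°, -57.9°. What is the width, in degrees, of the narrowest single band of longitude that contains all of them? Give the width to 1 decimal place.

27.8°

Sort the longitudes: -57.9°, -56.3°, -41.6°, -34.6°, -32.0°, -30.1°.
Eastward gaps between consecutive values (wrapping around): 1.6°, 14.7°, 7.0°, 2.6°, 1.9°, 332.2°.
Largest gap = 332.2° ⇒ minimal covering band is its complement: 360° − 332.2° = 27.8°.
Band runs from -57.9° eastward to -30.1°.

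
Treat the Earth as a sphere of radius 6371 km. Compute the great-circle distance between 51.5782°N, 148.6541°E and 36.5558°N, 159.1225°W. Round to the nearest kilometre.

Δλ = -159.1225 − 148.6541 = -307.7766°; wrapped into (−180°, 180°]: 52.2234°.
Δφ = 36.5558 − 51.5782 = -15.0224°.
a = sin²(Δφ/2) + cos φ₁ · cos φ₂ · sin²(Δλ/2) = 0.113785.
c = 2·atan2(√a, √(1−a)) = 0.68814 rad → d = 6371·c ≈ 4384.13 km.

4384 km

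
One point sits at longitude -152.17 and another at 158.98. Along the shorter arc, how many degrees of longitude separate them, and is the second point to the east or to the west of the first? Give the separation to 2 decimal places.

48.85° west

Raw difference: 158.98 − -152.17 = 311.15°.
Normalise into (−180°, 180°]: 311.15° − 360° = -48.85°.
Negative ⇒ the second point lies to the west; separation 48.85°.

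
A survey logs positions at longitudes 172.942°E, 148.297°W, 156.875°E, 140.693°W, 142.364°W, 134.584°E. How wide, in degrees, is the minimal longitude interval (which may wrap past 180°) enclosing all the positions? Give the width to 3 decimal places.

84.723°

Sort the longitudes: -148.297°, -142.364°, -140.693°, +134.584°, +156.875°, +172.942°.
Eastward gaps between consecutive values (wrapping around): 5.933°, 1.671°, 275.277°, 22.291°, 16.067°, 38.761°.
Largest gap = 275.277° ⇒ minimal covering band is its complement: 360° − 275.277° = 84.723°.
Band runs from +134.584° eastward to -140.693°, crossing the antimeridian.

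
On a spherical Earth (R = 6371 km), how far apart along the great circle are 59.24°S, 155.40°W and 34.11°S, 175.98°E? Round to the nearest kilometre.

3491 km

Δλ = 175.98 − -155.40 = 331.38°; wrapped into (−180°, 180°]: -28.62°.
Δφ = -34.11 − -59.24 = 25.13°.
a = sin²(Δφ/2) + cos φ₁ · cos φ₂ · sin²(Δλ/2) = 0.073197.
c = 2·atan2(√a, √(1−a)) = 0.54793 rad → d = 6371·c ≈ 3490.83 km.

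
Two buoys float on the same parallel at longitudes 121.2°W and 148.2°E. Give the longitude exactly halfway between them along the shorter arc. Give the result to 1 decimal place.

Signed shortest Δλ from -121.2° to +148.2° is -90.6°.
Midpoint longitude = -121.2° + (-90.6°)/2 = -121.2° − 45.3° = -166.5°.
(The naïve average (-121.2 + +148.2)/2 = 13.5° is on the wrong side of the globe.)

166.5°W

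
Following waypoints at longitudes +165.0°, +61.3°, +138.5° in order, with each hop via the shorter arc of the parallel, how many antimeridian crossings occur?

0

Leg 1: +165.0° → +61.3°, shortest Δλ = -103.7° (west) — does not cross 180°.
Leg 2: +61.3° → +138.5°, shortest Δλ = 77.2° (east) — does not cross 180°.
Total crossings: 0.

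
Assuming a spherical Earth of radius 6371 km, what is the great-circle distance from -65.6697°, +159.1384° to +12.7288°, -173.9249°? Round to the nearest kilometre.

9000 km

Δλ = -173.9249 − 159.1384 = -333.0633°; wrapped into (−180°, 180°]: 26.9367°.
Δφ = 12.7288 − -65.6697 = 78.3985°.
a = sin²(Δφ/2) + cos φ₁ · cos φ₂ · sin²(Δλ/2) = 0.421248.
c = 2·atan2(√a, √(1−a)) = 1.41263 rad → d = 6371·c ≈ 8999.89 km.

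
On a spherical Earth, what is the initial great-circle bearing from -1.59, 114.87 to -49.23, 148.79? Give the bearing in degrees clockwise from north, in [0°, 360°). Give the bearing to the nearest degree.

154°

Δλ = 148.79 − 114.87 = 33.92°.
θ = atan2( sin Δλ · cos φ₂ , cos φ₁ · sin φ₂ − sin φ₁ · cos φ₂ · cos Δλ )
  = atan2(0.36441, -0.74201) = 153.844° → normalised to [0°, 360°): 153.844°.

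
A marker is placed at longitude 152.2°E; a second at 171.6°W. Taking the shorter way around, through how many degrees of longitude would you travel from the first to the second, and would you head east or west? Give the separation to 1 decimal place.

Raw difference: -171.6 − 152.2 = -323.8°.
Normalise into (−180°, 180°]: -323.8° + 360° = 36.2°.
Positive ⇒ the second point lies to the east; separation 36.2°.

36.2° east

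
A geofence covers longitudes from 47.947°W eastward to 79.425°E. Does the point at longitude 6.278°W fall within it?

Yes

Band width going east from -47.947° to +79.425°: ((79.425 − -47.947) mod 360) = 127.372°.
Offset of -6.278° east of the west edge: ((-6.278 − -47.947) mod 360) = 41.669°.
41.669° ≤ 127.372° ⇒ inside.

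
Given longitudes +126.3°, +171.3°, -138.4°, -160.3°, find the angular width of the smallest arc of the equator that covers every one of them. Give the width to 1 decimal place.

95.3°

Sort the longitudes: -160.3°, -138.4°, +126.3°, +171.3°.
Eastward gaps between consecutive values (wrapping around): 21.9°, 264.7°, 45.0°, 28.4°.
Largest gap = 264.7° ⇒ minimal covering band is its complement: 360° − 264.7° = 95.3°.
Band runs from +126.3° eastward to -138.4°, crossing the antimeridian.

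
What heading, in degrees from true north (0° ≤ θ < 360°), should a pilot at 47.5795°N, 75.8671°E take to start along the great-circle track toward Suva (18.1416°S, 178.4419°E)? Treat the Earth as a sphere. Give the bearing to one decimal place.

Δλ = 178.4419 − 75.8671 = 102.5748°.
θ = atan2( sin Δλ · cos φ₂ , cos φ₁ · sin φ₂ − sin φ₁ · cos φ₂ · cos Δλ )
  = atan2(0.92749, -0.05731) = 93.536° → normalised to [0°, 360°): 93.536°.

93.5°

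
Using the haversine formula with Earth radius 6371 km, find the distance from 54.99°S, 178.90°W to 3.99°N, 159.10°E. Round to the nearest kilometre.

Δλ = 159.10 − -178.90 = 338.00°; wrapped into (−180°, 180°]: -22.00°.
Δφ = 3.99 − -54.99 = 58.98°.
a = sin²(Δφ/2) + cos φ₁ · cos φ₂ · sin²(Δλ/2) = 0.263169.
c = 2·atan2(√a, √(1−a)) = 1.07735 rad → d = 6371·c ≈ 6863.81 km.

6864 km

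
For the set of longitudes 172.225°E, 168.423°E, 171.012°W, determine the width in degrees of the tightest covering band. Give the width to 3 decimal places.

Sort the longitudes: -171.012°, +168.423°, +172.225°.
Eastward gaps between consecutive values (wrapping around): 339.435°, 3.802°, 16.763°.
Largest gap = 339.435° ⇒ minimal covering band is its complement: 360° − 339.435° = 20.565°.
Band runs from +168.423° eastward to -171.012°, crossing the antimeridian.

20.565°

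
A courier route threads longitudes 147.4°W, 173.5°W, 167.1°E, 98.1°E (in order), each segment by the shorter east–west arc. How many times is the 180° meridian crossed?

Leg 1: -147.4° → -173.5°, shortest Δλ = -26.1° (west) — does not cross 180°.
Leg 2: -173.5° → +167.1°, shortest Δλ = -19.4° (west) — crosses 180°.
Leg 3: +167.1° → +98.1°, shortest Δλ = -69.0° (west) — does not cross 180°.
Total crossings: 1.

1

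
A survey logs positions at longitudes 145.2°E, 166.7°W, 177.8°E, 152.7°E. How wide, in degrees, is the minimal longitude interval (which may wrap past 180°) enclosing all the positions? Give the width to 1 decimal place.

Sort the longitudes: -166.7°, +145.2°, +152.7°, +177.8°.
Eastward gaps between consecutive values (wrapping around): 311.9°, 7.5°, 25.1°, 15.5°.
Largest gap = 311.9° ⇒ minimal covering band is its complement: 360° − 311.9° = 48.1°.
Band runs from +145.2° eastward to -166.7°, crossing the antimeridian.

48.1°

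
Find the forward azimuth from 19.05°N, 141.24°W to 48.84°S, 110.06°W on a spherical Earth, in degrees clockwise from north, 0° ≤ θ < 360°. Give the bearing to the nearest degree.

Δλ = -110.06 − -141.24 = 31.18°.
θ = atan2( sin Δλ · cos φ₂ , cos φ₁ · sin φ₂ − sin φ₁ · cos φ₂ · cos Δλ )
  = atan2(0.34075, -0.89543) = 159.166° → normalised to [0°, 360°): 159.166°.

159°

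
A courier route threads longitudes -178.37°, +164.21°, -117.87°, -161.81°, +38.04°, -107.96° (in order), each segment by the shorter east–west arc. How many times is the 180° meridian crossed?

3

Leg 1: -178.37° → +164.21°, shortest Δλ = -17.42° (west) — crosses 180°.
Leg 2: +164.21° → -117.87°, shortest Δλ = 77.92° (east) — crosses 180°.
Leg 3: -117.87° → -161.81°, shortest Δλ = -43.94° (west) — does not cross 180°.
Leg 4: -161.81° → +38.04°, shortest Δλ = -160.15° (west) — crosses 180°.
Leg 5: +38.04° → -107.96°, shortest Δλ = -146.0° (west) — does not cross 180°.
Total crossings: 3.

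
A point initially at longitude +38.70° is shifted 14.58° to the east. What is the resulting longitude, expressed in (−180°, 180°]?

Start at +38.70°; shift +14.58° → +53.28°.
+53.28° already lies in (−180°, 180°].

+53.28°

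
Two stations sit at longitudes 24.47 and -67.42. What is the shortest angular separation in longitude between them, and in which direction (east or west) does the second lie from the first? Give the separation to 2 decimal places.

91.89° west

Raw difference: -67.42 − 24.47 = -91.89°.
Normalise into (−180°, 180°]: -91.89° stays -91.89°.
Negative ⇒ the second point lies to the west; separation 91.89°.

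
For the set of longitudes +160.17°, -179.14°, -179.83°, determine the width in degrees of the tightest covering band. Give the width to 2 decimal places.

Sort the longitudes: -179.83°, -179.14°, +160.17°.
Eastward gaps between consecutive values (wrapping around): 0.69°, 339.31°, 20.00°.
Largest gap = 339.31° ⇒ minimal covering band is its complement: 360° − 339.31° = 20.69°.
Band runs from +160.17° eastward to -179.14°, crossing the antimeridian.

20.69°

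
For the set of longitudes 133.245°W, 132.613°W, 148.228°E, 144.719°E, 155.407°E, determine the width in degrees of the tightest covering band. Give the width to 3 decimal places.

Sort the longitudes: -133.245°, -132.613°, +144.719°, +148.228°, +155.407°.
Eastward gaps between consecutive values (wrapping around): 0.632°, 277.332°, 3.509°, 7.179°, 71.348°.
Largest gap = 277.332° ⇒ minimal covering band is its complement: 360° − 277.332° = 82.668°.
Band runs from +144.719° eastward to -132.613°, crossing the antimeridian.

82.668°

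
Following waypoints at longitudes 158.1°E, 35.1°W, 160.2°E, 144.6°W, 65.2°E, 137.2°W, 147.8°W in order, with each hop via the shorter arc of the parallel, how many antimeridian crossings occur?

5

Leg 1: +158.1° → -35.1°, shortest Δλ = 166.8° (east) — crosses 180°.
Leg 2: -35.1° → +160.2°, shortest Δλ = -164.7° (west) — crosses 180°.
Leg 3: +160.2° → -144.6°, shortest Δλ = 55.2° (east) — crosses 180°.
Leg 4: -144.6° → +65.2°, shortest Δλ = -150.2° (west) — crosses 180°.
Leg 5: +65.2° → -137.2°, shortest Δλ = 157.6° (east) — crosses 180°.
Leg 6: -137.2° → -147.8°, shortest Δλ = -10.6° (west) — does not cross 180°.
Total crossings: 5.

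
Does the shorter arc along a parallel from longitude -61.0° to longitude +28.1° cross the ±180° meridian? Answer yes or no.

Signed shortest Δλ = ((28.1 − -61.0 + 180) mod 360) − 180 = 89.1°.
Going east by 89.1° from -61.0° reaches +28.1° without touching 180°.

No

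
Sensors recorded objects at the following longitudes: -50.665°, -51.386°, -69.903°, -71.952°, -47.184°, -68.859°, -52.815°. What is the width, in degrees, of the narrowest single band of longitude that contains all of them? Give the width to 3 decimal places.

Sort the longitudes: -71.952°, -69.903°, -68.859°, -52.815°, -51.386°, -50.665°, -47.184°.
Eastward gaps between consecutive values (wrapping around): 2.049°, 1.044°, 16.044°, 1.429°, 0.721°, 3.481°, 335.232°.
Largest gap = 335.232° ⇒ minimal covering band is its complement: 360° − 335.232° = 24.768°.
Band runs from -71.952° eastward to -47.184°.

24.768°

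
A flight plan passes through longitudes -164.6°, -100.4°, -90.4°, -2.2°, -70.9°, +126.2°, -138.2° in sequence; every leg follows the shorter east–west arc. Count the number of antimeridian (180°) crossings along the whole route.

Leg 1: -164.6° → -100.4°, shortest Δλ = 64.2° (east) — does not cross 180°.
Leg 2: -100.4° → -90.4°, shortest Δλ = 10.0° (east) — does not cross 180°.
Leg 3: -90.4° → -2.2°, shortest Δλ = 88.2° (east) — does not cross 180°.
Leg 4: -2.2° → -70.9°, shortest Δλ = -68.7° (west) — does not cross 180°.
Leg 5: -70.9° → +126.2°, shortest Δλ = -162.9° (west) — crosses 180°.
Leg 6: +126.2° → -138.2°, shortest Δλ = 95.6° (east) — crosses 180°.
Total crossings: 2.

2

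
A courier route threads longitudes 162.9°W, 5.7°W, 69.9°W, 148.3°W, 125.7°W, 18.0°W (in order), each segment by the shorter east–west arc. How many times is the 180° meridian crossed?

Leg 1: -162.9° → -5.7°, shortest Δλ = 157.2° (east) — does not cross 180°.
Leg 2: -5.7° → -69.9°, shortest Δλ = -64.2° (west) — does not cross 180°.
Leg 3: -69.9° → -148.3°, shortest Δλ = -78.4° (west) — does not cross 180°.
Leg 4: -148.3° → -125.7°, shortest Δλ = 22.6° (east) — does not cross 180°.
Leg 5: -125.7° → -18.0°, shortest Δλ = 107.7° (east) — does not cross 180°.
Total crossings: 0.

0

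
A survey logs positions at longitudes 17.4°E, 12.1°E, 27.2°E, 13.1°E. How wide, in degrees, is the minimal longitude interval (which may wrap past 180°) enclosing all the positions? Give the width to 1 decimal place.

15.1°

Sort the longitudes: +12.1°, +13.1°, +17.4°, +27.2°.
Eastward gaps between consecutive values (wrapping around): 1.0°, 4.3°, 9.8°, 344.9°.
Largest gap = 344.9° ⇒ minimal covering band is its complement: 360° − 344.9° = 15.1°.
Band runs from +12.1° eastward to +27.2°.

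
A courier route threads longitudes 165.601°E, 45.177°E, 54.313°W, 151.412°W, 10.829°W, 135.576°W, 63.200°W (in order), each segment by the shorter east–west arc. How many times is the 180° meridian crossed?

Leg 1: +165.601° → +45.177°, shortest Δλ = -120.424° (west) — does not cross 180°.
Leg 2: +45.177° → -54.313°, shortest Δλ = -99.49° (west) — does not cross 180°.
Leg 3: -54.313° → -151.412°, shortest Δλ = -97.099° (west) — does not cross 180°.
Leg 4: -151.412° → -10.829°, shortest Δλ = 140.583° (east) — does not cross 180°.
Leg 5: -10.829° → -135.576°, shortest Δλ = -124.747° (west) — does not cross 180°.
Leg 6: -135.576° → -63.200°, shortest Δλ = 72.376° (east) — does not cross 180°.
Total crossings: 0.

0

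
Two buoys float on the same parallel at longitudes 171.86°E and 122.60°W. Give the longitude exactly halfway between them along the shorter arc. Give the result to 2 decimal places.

155.37°W

Signed shortest Δλ from +171.86° to -122.60° is +65.54°.
Midpoint longitude = +171.86° + (+65.54°)/2 = +171.86° + 32.77° = +204.63°.
Normalise into (−180°, 180°]: -155.37°.
(The naïve average (+171.86 + -122.60)/2 = 24.63° is on the wrong side of the globe.)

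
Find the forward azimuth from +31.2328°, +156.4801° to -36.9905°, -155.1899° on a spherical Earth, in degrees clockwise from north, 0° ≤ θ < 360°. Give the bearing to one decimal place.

Δλ = -155.1899 − 156.4801 = -311.6700°; wrapped into (−180°, 180°]: 48.3300°.
θ = atan2( sin Δλ · cos φ₂ , cos φ₁ · sin φ₂ − sin φ₁ · cos φ₂ · cos Δλ )
  = atan2(0.59664, -0.78983) = 142.932° → normalised to [0°, 360°): 142.932°.

142.9°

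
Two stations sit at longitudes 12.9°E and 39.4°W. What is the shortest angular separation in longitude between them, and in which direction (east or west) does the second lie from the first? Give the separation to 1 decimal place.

Raw difference: -39.4 − 12.9 = -52.3°.
Normalise into (−180°, 180°]: -52.3° stays -52.3°.
Negative ⇒ the second point lies to the west; separation 52.3°.

52.3° west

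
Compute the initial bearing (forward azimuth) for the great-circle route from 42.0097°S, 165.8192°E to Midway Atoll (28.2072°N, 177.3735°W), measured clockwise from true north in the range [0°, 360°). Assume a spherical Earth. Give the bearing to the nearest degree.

16°

Δλ = -177.3735 − 165.8192 = -343.1927°; wrapped into (−180°, 180°]: 16.8073°.
θ = atan2( sin Δλ · cos φ₂ , cos φ₁ · sin φ₂ − sin φ₁ · cos φ₂ · cos Δλ )
  = atan2(0.25482, 0.91579) = 15.549° → normalised to [0°, 360°): 15.549°.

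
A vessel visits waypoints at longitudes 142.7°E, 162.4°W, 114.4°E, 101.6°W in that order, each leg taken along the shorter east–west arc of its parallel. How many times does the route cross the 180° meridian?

3

Leg 1: +142.7° → -162.4°, shortest Δλ = 54.9° (east) — crosses 180°.
Leg 2: -162.4° → +114.4°, shortest Δλ = -83.2° (west) — crosses 180°.
Leg 3: +114.4° → -101.6°, shortest Δλ = 144.0° (east) — crosses 180°.
Total crossings: 3.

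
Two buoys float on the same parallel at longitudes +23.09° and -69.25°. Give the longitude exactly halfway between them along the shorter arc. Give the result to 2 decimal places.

Signed shortest Δλ from +23.09° to -69.25° is -92.34°.
Midpoint longitude = +23.09° + (-92.34°)/2 = +23.09° − 46.17° = -23.08°.

-23.08°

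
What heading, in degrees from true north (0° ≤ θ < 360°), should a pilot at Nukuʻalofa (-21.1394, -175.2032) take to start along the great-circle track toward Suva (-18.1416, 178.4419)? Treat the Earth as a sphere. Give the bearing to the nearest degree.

Δλ = 178.4419 − -175.2032 = 353.6451°; wrapped into (−180°, 180°]: -6.3549°.
θ = atan2( sin Δλ · cos φ₂ , cos φ₁ · sin φ₂ − sin φ₁ · cos φ₂ · cos Δλ )
  = atan2(-0.10518, 0.05019) = -64.491° → normalised to [0°, 360°): 295.509°.

296°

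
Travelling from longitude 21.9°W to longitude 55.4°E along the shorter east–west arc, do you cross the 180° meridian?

Signed shortest Δλ = ((55.4 − -21.9 + 180) mod 360) − 180 = 77.3°.
Going east by 77.3° from -21.9° reaches +55.4° without touching 180°.

No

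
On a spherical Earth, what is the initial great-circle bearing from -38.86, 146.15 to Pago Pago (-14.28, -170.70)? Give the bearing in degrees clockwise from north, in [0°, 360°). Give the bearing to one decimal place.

Δλ = -170.70 − 146.15 = -316.85°; wrapped into (−180°, 180°]: 43.15°.
θ = atan2( sin Δλ · cos φ₂ , cos φ₁ · sin φ₂ − sin φ₁ · cos φ₂ · cos Δλ )
  = atan2(0.66278, 0.25153) = 69.218° → normalised to [0°, 360°): 69.218°.

69.2°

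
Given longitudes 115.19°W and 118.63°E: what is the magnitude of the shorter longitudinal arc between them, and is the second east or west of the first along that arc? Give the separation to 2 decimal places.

Raw difference: 118.63 − -115.19 = 233.82°.
Normalise into (−180°, 180°]: 233.82° − 360° = -126.18°.
Negative ⇒ the second point lies to the west; separation 126.18°.

126.18° west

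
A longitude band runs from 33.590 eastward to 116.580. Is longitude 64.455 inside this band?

Yes

Band width going east from +33.590° to +116.580°: ((116.580 − 33.590) mod 360) = 82.990°.
Offset of +64.455° east of the west edge: ((64.455 − 33.590) mod 360) = 30.865°.
30.865° ≤ 82.990° ⇒ inside.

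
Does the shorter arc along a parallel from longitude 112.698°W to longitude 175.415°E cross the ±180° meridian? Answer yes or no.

Yes

Naïve |175.415 − -112.698| = 288.113° > 180°, so the shorter arc goes the other way round — across 180°.
Signed shortest Δλ = ((175.415 − -112.698 + 180) mod 360) − 180 = -71.887°.
Going west by 71.887° from -112.698° passes through 180° before reaching +175.415°.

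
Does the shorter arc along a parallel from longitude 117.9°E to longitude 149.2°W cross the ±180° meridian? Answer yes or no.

Yes

Naïve |-149.2 − 117.9| = 267.1° > 180°, so the shorter arc goes the other way round — across 180°.
Signed shortest Δλ = ((-149.2 − 117.9 + 180) mod 360) − 180 = 92.9°.
Going east by 92.9° from +117.9° passes through 180° before reaching -149.2°.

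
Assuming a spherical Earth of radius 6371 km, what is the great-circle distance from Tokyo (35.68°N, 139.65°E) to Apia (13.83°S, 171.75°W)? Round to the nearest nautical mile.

Δλ = -171.75 − 139.65 = -311.40°; wrapped into (−180°, 180°]: 48.60°.
Δφ = -13.83 − 35.68 = -49.51°.
a = sin²(Δφ/2) + cos φ₁ · cos φ₂ · sin²(Δλ/2) = 0.308911.
c = 2·atan2(√a, √(1−a)) = 1.17864 rad → d = 6371·c ≈ 7509.14 km ≈ 4054.61 nmi.

4055 nmi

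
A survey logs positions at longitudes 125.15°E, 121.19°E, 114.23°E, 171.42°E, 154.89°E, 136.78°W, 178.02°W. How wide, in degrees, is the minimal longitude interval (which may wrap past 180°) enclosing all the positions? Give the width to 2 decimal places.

Sort the longitudes: -178.02°, -136.78°, +114.23°, +121.19°, +125.15°, +154.89°, +171.42°.
Eastward gaps between consecutive values (wrapping around): 41.24°, 251.01°, 6.96°, 3.96°, 29.74°, 16.53°, 10.56°.
Largest gap = 251.01° ⇒ minimal covering band is its complement: 360° − 251.01° = 108.99°.
Band runs from +114.23° eastward to -136.78°, crossing the antimeridian.

108.99°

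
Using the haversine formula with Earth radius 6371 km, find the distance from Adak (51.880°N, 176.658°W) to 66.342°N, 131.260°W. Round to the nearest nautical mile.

1594 nmi

Δλ = -131.260 − -176.658 = 45.398°.
Δφ = 66.342 − 51.880 = 14.462°.
a = sin²(Δφ/2) + cos φ₁ · cos φ₂ · sin²(Δλ/2) = 0.052730.
c = 2·atan2(√a, √(1−a)) = 0.46340 rad → d = 6371·c ≈ 2952.30 km ≈ 1594.12 nmi.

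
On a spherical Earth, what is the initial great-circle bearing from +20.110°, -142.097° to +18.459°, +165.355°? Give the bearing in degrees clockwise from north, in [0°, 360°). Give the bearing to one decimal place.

Δλ = 165.355 − -142.097 = 307.452°; wrapped into (−180°, 180°]: -52.548°.
θ = atan2( sin Δλ · cos φ₂ , cos φ₁ · sin φ₂ − sin φ₁ · cos φ₂ · cos Δλ )
  = atan2(-0.75302, 0.09900) = -82.510° → normalised to [0°, 360°): 277.490°.

277.5°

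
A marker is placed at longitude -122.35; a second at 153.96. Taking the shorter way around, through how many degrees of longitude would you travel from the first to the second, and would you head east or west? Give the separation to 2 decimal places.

83.69° west

Raw difference: 153.96 − -122.35 = 276.31°.
Normalise into (−180°, 180°]: 276.31° − 360° = -83.69°.
Negative ⇒ the second point lies to the west; separation 83.69°.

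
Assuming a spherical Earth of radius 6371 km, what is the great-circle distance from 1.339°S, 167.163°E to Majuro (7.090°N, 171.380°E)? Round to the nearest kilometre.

1048 km

Δλ = 171.380 − 167.163 = 4.217°.
Δφ = 7.090 − -1.339 = 8.429°.
a = sin²(Δφ/2) + cos φ₁ · cos φ₂ · sin²(Δλ/2) = 0.006744.
c = 2·atan2(√a, √(1−a)) = 0.16443 rad → d = 6371·c ≈ 1047.56 km.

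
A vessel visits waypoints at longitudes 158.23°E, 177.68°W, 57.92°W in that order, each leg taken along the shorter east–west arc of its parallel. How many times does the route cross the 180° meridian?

1

Leg 1: +158.23° → -177.68°, shortest Δλ = 24.09° (east) — crosses 180°.
Leg 2: -177.68° → -57.92°, shortest Δλ = 119.76° (east) — does not cross 180°.
Total crossings: 1.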